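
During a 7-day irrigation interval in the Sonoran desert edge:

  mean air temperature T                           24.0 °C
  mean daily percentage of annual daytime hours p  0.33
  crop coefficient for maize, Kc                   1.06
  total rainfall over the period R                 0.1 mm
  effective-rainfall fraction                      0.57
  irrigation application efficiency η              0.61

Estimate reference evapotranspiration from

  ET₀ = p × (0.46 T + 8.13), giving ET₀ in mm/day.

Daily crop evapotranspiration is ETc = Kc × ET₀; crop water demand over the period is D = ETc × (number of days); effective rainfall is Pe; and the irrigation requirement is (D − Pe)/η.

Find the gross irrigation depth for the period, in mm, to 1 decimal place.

76.9 mm

ET₀ = 0.33 × (0.46 × 24.0 + 8.13) = 0.33 × 19.170 = 6.3261 mm/d
ETc = Kc × ET₀ = 1.06 × 6.3261 = 6.7057 mm/d
Crop demand D = ETc × 7 d = 6.7057 × 7 = 46.940 mm
Pe = 0.57 × 0.1 = 0.057 mm
D − Pe = 46.940 − 0.057 = 46.883 mm
Gross irrigation = 46.883 / 0.61 = 76.857 mm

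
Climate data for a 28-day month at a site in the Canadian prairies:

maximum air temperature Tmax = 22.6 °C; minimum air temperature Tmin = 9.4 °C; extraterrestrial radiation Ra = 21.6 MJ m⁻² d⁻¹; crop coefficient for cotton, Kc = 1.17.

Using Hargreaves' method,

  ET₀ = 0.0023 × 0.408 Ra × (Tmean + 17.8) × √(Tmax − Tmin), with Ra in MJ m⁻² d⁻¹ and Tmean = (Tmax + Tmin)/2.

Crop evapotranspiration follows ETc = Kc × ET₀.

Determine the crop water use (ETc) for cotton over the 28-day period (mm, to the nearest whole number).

82 mm

Tmean = (22.6 + 9.4)/2 = 16.00 °C
0.408 Ra = 0.408 × 21.6 = 8.8128 mm/d equivalent
ET₀ = 0.0023 × 8.8128 × (16.00 + 17.8) × √13.2 = 0.0023 × 8.8128 × 33.80 × 3.6332 = 2.4891 mm/d
ETc = Kc × ET₀ = 1.17 × 2.4891 = 2.9122 mm/d
Over 28 days: 2.9122 × 28 = 81.542 mm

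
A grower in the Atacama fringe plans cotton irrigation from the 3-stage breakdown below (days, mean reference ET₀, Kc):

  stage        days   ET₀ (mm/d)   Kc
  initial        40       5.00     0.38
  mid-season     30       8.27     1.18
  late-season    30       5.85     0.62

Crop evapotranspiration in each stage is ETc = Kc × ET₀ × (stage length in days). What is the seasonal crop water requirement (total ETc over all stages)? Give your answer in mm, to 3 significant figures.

initial: 0.38 × 5.00 × 40 = 76.00 mm
mid-season: 1.18 × 8.27 × 30 = 292.76 mm
late-season: 0.62 × 5.85 × 30 = 108.81 mm
Seasonal total = 477.57 mm

478 mm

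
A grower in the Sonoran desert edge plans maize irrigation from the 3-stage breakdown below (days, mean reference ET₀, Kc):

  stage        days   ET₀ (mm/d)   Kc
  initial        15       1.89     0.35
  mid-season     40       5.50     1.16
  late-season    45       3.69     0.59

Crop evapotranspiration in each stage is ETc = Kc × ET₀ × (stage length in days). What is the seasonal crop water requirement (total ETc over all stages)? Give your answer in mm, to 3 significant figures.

initial: 0.35 × 1.89 × 15 = 9.92 mm
mid-season: 1.16 × 5.50 × 40 = 255.20 mm
late-season: 0.59 × 3.69 × 45 = 97.97 mm
Seasonal total = 363.09 mm

363 mm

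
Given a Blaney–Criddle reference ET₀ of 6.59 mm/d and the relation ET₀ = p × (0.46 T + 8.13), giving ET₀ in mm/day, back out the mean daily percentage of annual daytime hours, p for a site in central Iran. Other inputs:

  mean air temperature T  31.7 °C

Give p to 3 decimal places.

p = ET₀ / (0.46 T + 8.13) = 6.59 / (0.46 × 31.7 + 8.13) = 6.59 / 22.712 = 0.2902

0.290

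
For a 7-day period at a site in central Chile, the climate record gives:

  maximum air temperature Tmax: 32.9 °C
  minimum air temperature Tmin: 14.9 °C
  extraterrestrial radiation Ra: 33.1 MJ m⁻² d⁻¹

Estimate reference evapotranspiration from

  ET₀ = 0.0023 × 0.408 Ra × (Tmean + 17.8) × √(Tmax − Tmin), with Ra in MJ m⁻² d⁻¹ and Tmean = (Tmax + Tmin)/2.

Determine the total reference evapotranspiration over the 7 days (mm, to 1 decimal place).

38.5 mm

Tmean = (32.9 + 14.9)/2 = 23.90 °C
0.408 Ra = 0.408 × 33.1 = 13.5048 mm/d equivalent
ET₀ = 0.0023 × 13.5048 × (23.90 + 17.8) × √18.0 = 0.0023 × 13.5048 × 41.70 × 4.2426 = 5.4952 mm/d
Over 7 days: 5.4952 × 7 = 38.466 mm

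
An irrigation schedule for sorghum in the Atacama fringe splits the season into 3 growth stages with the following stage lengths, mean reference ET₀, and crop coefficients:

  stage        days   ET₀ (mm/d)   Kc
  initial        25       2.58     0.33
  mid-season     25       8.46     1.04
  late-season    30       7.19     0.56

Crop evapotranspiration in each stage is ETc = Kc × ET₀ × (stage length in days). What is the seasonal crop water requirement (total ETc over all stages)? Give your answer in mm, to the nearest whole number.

initial: 0.33 × 2.58 × 25 = 21.29 mm
mid-season: 1.04 × 8.46 × 25 = 219.96 mm
late-season: 0.56 × 7.19 × 30 = 120.79 mm
Seasonal total = 362.04 mm

362 mm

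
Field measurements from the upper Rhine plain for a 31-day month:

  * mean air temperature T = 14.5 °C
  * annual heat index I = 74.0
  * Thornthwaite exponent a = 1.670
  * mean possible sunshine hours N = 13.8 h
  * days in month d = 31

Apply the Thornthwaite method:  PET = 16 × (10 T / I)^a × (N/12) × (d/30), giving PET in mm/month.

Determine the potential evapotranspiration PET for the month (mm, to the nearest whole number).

10T/I = 10 × 14.5 / 74.0 = 1.9595
(10T/I)^a = 1.9595^1.670 = 3.0753
Uncorrected PET = 16 × 3.0753 = 49.205 mm
Correction = (N/12)(d/30) = (13.8/12)(31/30) = 1.1883
PET = 49.205 × 1.1883 = 58.470 mm/month

58 mm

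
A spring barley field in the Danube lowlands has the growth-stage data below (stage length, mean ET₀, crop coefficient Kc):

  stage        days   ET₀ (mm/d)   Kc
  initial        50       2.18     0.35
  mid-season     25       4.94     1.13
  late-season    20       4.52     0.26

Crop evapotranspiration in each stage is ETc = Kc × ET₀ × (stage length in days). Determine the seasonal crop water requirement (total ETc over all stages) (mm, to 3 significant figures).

201 mm

initial: 0.35 × 2.18 × 50 = 38.15 mm
mid-season: 1.13 × 4.94 × 25 = 139.56 mm
late-season: 0.26 × 4.52 × 20 = 23.50 mm
Seasonal total = 201.21 mm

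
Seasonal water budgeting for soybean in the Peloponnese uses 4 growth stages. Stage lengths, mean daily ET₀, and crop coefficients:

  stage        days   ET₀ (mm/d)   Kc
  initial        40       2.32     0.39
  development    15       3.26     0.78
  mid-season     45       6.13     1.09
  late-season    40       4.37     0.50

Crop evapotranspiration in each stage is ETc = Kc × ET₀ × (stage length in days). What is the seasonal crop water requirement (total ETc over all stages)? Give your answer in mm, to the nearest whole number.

462 mm

initial: 0.39 × 2.32 × 40 = 36.19 mm
development: 0.78 × 3.26 × 15 = 38.14 mm
mid-season: 1.09 × 6.13 × 45 = 300.68 mm
late-season: 0.50 × 4.37 × 40 = 87.40 mm
Seasonal total = 462.41 mm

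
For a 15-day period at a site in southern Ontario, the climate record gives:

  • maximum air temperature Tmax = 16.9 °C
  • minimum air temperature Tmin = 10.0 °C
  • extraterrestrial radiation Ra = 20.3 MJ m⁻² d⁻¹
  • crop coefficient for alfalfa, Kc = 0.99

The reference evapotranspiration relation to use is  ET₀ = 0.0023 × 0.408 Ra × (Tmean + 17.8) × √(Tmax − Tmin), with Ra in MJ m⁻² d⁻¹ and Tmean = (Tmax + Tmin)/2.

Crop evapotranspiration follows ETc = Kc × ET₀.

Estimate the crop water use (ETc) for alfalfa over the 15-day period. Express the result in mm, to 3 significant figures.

23.2 mm

Tmean = (16.9 + 10.0)/2 = 13.45 °C
0.408 Ra = 0.408 × 20.3 = 8.2824 mm/d equivalent
ET₀ = 0.0023 × 8.2824 × (13.45 + 17.8) × √6.9 = 0.0023 × 8.2824 × 31.25 × 2.6268 = 1.5637 mm/d
ETc = Kc × ET₀ = 0.99 × 1.5637 = 1.5481 mm/d
Over 15 days: 1.5481 × 15 = 23.222 mm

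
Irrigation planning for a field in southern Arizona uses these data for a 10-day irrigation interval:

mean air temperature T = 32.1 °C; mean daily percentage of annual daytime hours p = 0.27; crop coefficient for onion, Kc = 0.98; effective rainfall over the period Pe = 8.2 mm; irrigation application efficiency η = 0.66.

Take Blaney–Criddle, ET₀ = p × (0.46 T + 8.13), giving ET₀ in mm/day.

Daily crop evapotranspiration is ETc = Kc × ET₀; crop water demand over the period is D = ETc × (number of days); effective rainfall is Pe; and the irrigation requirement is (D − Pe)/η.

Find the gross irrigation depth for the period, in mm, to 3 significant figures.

ET₀ = 0.27 × (0.46 × 32.1 + 8.13) = 0.27 × 22.896 = 6.1819 mm/d
ETc = Kc × ET₀ = 0.98 × 6.1819 = 6.0583 mm/d
Crop demand D = ETc × 10 d = 6.0583 × 10 = 60.583 mm
D − Pe = 60.583 − 8.2 = 52.383 mm
Gross irrigation = 52.383 / 0.66 = 79.368 mm

79.4 mm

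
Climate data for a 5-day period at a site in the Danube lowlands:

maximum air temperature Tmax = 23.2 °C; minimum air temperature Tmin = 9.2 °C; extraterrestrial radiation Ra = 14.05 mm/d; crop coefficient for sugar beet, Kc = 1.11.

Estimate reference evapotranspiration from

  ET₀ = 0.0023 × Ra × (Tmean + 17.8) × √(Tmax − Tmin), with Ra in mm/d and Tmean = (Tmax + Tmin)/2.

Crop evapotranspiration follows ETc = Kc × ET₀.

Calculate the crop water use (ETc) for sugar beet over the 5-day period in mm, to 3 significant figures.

Tmean = (23.2 + 9.2)/2 = 16.20 °C
ET₀ = 0.0023 × 14.05 × (16.20 + 17.8) × √14.0 = 0.0023 × 14.05 × 34.00 × 3.7417 = 4.1110 mm/d
ETc = Kc × ET₀ = 1.11 × 4.1110 = 4.5632 mm/d
Over 5 days: 4.5632 × 5 = 22.816 mm

22.8 mm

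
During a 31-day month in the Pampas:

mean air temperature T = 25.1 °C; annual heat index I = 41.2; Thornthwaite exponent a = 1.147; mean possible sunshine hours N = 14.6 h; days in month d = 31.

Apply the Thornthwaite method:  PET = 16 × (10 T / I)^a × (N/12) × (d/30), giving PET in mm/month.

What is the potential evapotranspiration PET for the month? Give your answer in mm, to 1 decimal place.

159.8 mm

10T/I = 10 × 25.1 / 41.2 = 6.0922
(10T/I)^a = 6.0922^1.147 = 7.9458
Uncorrected PET = 16 × 7.9458 = 127.133 mm
Correction = (N/12)(d/30) = (14.6/12)(31/30) = 1.2572
PET = 127.133 × 1.2572 = 159.832 mm/month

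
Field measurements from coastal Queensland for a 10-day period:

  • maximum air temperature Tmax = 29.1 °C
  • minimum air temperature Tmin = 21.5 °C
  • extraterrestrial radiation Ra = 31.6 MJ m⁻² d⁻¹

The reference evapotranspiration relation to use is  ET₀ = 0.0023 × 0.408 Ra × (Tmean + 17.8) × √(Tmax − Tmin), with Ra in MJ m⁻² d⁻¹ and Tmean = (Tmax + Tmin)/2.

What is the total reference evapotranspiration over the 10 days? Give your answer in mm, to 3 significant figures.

35.2 mm

Tmean = (29.1 + 21.5)/2 = 25.30 °C
0.408 Ra = 0.408 × 31.6 = 12.8928 mm/d equivalent
ET₀ = 0.0023 × 12.8928 × (25.30 + 17.8) × √7.6 = 0.0023 × 12.8928 × 43.10 × 2.7568 = 3.5234 mm/d
Over 10 days: 3.5234 × 10 = 35.234 mm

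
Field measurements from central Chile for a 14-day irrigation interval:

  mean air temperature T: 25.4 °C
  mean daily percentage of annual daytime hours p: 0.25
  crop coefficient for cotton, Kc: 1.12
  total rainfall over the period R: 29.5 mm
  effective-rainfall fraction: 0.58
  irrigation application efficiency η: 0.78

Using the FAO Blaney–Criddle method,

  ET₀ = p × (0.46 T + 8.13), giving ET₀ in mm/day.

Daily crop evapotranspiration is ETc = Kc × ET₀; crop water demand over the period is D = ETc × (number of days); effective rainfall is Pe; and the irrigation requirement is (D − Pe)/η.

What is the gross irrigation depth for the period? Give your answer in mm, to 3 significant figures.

77.6 mm

ET₀ = 0.25 × (0.46 × 25.4 + 8.13) = 0.25 × 19.814 = 4.9535 mm/d
ETc = Kc × ET₀ = 1.12 × 4.9535 = 5.5479 mm/d
Crop demand D = ETc × 14 d = 5.5479 × 14 = 77.671 mm
Pe = 0.58 × 29.5 = 17.110 mm
D − Pe = 77.671 − 17.110 = 60.561 mm
Gross irrigation = 60.561 / 0.78 = 77.642 mm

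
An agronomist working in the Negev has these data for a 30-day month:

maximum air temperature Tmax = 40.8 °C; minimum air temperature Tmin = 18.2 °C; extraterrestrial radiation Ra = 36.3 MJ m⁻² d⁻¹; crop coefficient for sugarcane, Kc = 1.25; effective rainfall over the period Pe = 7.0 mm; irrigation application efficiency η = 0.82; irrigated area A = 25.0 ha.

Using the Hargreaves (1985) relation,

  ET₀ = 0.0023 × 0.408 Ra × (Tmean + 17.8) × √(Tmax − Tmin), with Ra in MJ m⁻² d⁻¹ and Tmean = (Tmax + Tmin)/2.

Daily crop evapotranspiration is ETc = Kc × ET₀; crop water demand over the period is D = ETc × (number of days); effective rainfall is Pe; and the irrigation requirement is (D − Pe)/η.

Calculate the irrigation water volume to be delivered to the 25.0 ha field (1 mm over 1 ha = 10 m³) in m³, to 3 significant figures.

85400 m³

Tmean = (40.8 + 18.2)/2 = 29.50 °C
0.408 Ra = 0.408 × 36.3 = 14.8104 mm/d equivalent
ET₀ = 0.0023 × 14.8104 × (29.50 + 17.8) × √22.6 = 0.0023 × 14.8104 × 47.30 × 4.7539 = 7.6596 mm/d
ETc = Kc × ET₀ = 1.25 × 7.6596 = 9.5745 mm/d
Crop demand D = ETc × 30 d = 9.5745 × 30 = 287.235 mm
D − Pe = 287.235 − 7.0 = 280.235 mm
Gross irrigation = 280.235 / 0.82 = 341.750 mm
Volume = 341.750 mm × 25.0 ha × 10 = 85437.5 m³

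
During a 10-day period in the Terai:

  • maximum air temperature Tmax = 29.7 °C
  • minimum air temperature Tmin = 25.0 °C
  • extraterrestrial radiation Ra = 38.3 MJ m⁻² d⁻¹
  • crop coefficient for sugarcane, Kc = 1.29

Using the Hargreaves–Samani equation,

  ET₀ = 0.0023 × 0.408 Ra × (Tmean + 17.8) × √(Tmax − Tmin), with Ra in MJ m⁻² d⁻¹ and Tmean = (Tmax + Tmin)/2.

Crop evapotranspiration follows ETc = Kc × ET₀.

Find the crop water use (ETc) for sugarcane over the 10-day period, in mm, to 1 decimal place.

45.4 mm

Tmean = (29.7 + 25.0)/2 = 27.35 °C
0.408 Ra = 0.408 × 38.3 = 15.6264 mm/d equivalent
ET₀ = 0.0023 × 15.6264 × (27.35 + 17.8) × √4.7 = 0.0023 × 15.6264 × 45.15 × 2.1679 = 3.5179 mm/d
ETc = Kc × ET₀ = 1.29 × 3.5179 = 4.5381 mm/d
Over 10 days: 4.5381 × 10 = 45.381 mm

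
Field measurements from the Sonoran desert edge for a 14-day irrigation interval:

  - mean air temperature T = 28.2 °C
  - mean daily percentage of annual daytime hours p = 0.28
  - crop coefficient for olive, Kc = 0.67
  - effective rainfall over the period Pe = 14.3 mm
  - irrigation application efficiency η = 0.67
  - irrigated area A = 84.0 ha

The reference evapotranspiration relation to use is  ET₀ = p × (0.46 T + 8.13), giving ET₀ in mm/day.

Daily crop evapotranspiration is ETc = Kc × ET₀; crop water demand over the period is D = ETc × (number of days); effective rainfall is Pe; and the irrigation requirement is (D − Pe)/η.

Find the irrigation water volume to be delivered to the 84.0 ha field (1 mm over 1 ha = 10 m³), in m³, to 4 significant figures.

51560 m³

ET₀ = 0.28 × (0.46 × 28.2 + 8.13) = 0.28 × 21.102 = 5.9086 mm/d
ETc = Kc × ET₀ = 0.67 × 5.9086 = 3.9588 mm/d
Crop demand D = ETc × 14 d = 3.9588 × 14 = 55.423 mm
D − Pe = 55.423 − 14.3 = 41.123 mm
Gross irrigation = 41.123 / 0.67 = 61.378 mm
Volume = 61.378 mm × 84.0 ha × 10 = 51557.5 m³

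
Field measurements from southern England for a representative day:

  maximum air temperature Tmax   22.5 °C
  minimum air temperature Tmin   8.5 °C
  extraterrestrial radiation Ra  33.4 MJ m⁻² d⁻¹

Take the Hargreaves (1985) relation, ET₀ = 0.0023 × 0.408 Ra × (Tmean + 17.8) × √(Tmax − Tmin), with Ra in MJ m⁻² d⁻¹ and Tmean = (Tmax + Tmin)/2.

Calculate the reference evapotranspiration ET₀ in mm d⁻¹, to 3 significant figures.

Tmean = (22.5 + 8.5)/2 = 15.50 °C
0.408 Ra = 0.408 × 33.4 = 13.6272 mm/d equivalent
ET₀ = 0.0023 × 13.6272 × (15.50 + 17.8) × √14.0 = 0.0023 × 13.6272 × 33.30 × 3.7417 = 3.9052 mm/d

3.91 mm d⁻¹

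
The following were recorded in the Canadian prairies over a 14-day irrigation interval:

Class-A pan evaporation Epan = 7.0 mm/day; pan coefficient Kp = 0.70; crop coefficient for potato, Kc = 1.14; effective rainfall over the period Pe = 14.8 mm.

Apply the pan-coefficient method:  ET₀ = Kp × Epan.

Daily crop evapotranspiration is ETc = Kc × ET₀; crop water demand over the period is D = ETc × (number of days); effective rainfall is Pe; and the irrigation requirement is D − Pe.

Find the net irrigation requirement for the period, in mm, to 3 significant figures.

63.4 mm

ET₀ = 0.70 × 7.0 = 4.9000 mm/d
ETc = Kc × ET₀ = 1.14 × 4.9000 = 5.5860 mm/d
Crop demand D = ETc × 14 d = 5.5860 × 14 = 78.204 mm
D − Pe = 78.204 − 14.8 = 63.404 mm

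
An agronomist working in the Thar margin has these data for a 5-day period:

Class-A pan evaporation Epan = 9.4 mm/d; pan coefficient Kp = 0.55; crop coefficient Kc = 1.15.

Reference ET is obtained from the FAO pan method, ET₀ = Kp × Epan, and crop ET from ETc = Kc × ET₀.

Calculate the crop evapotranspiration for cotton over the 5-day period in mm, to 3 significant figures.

29.7 mm

ET₀ = 0.55 × 9.4 = 5.1700 mm/d
ETc = Kc × ET₀ = 1.15 × 5.1700 = 5.9455 mm/d
Over 5 days: 5.9455 × 5 = 29.728 mm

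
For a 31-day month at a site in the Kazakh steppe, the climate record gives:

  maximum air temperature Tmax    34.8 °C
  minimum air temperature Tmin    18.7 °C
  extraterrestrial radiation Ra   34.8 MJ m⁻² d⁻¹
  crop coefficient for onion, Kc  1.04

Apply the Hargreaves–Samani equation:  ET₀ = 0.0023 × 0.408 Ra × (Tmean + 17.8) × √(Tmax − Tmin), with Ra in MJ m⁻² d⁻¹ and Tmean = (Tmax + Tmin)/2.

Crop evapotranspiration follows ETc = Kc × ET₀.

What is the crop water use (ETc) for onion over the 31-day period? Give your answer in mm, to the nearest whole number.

Tmean = (34.8 + 18.7)/2 = 26.75 °C
0.408 Ra = 0.408 × 34.8 = 14.1984 mm/d equivalent
ET₀ = 0.0023 × 14.1984 × (26.75 + 17.8) × √16.1 = 0.0023 × 14.1984 × 44.55 × 4.0125 = 5.8375 mm/d
ETc = Kc × ET₀ = 1.04 × 5.8375 = 6.0710 mm/d
Over 31 days: 6.0710 × 31 = 188.201 mm

188 mm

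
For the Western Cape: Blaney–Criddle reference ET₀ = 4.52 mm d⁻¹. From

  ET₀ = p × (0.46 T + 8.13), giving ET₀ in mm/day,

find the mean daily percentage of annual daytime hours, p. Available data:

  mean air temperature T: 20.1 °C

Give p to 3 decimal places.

0.260

p = ET₀ / (0.46 T + 8.13) = 4.52 / (0.46 × 20.1 + 8.13) = 4.52 / 17.376 = 0.2601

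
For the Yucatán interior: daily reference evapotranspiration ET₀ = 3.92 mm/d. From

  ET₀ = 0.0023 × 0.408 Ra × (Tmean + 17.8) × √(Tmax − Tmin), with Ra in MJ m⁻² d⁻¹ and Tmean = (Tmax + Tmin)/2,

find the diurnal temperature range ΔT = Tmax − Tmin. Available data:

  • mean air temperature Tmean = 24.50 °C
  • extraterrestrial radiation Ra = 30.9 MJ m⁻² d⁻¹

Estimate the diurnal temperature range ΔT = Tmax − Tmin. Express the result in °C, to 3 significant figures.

√ΔT = ET₀ / [0.0023 × 0.408 × Ra × (Tmean+17.8)] = 3.92 / (0.0023 × 12.6072 × 42.30) = 3.1959
ΔT = 3.1959² = 10.214 °C

10.2 °C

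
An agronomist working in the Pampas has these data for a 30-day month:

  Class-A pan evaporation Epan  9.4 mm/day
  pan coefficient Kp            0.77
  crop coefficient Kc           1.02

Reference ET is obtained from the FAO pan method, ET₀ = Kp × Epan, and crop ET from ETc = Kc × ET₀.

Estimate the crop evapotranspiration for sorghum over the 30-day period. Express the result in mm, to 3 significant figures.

ET₀ = 0.77 × 9.4 = 7.2380 mm/d
ETc = Kc × ET₀ = 1.02 × 7.2380 = 7.3828 mm/d
Over 30 days: 7.3828 × 30 = 221.484 mm

221 mm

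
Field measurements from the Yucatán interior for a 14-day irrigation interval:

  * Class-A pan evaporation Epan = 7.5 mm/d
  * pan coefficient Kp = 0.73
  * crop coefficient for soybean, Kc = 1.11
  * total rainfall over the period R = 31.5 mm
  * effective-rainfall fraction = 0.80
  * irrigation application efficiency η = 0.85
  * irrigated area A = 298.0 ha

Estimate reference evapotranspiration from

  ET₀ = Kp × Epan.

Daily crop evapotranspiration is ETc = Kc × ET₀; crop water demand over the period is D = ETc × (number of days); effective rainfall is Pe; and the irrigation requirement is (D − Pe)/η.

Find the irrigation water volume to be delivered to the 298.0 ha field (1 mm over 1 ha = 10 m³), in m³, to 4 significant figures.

209900 m³

ET₀ = 0.73 × 7.5 = 5.4750 mm/d
ETc = Kc × ET₀ = 1.11 × 5.4750 = 6.0773 mm/d
Crop demand D = ETc × 14 d = 6.0773 × 14 = 85.082 mm
Pe = 0.80 × 31.5 = 25.200 mm
D − Pe = 85.082 − 25.200 = 59.882 mm
Gross irrigation = 59.882 / 0.85 = 70.449 mm
Volume = 70.449 mm × 298.0 ha × 10 = 209938.0 m³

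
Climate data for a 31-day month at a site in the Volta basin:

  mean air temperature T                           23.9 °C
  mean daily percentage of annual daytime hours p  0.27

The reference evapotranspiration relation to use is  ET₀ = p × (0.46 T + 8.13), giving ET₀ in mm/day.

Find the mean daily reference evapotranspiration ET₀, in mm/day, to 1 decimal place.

ET₀ = 0.27 × (0.46 × 23.9 + 8.13) = 0.27 × 19.124 = 5.1635 mm/d

5.2 mm/day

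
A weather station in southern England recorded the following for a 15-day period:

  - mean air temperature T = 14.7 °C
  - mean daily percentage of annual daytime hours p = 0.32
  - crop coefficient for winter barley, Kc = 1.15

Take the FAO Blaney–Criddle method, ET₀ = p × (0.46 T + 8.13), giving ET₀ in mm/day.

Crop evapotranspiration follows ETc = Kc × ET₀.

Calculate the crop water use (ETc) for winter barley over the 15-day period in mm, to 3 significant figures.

ET₀ = 0.32 × (0.46 × 14.7 + 8.13) = 0.32 × 14.892 = 4.7654 mm/d
ETc = Kc × ET₀ = 1.15 × 4.7654 = 5.4802 mm/d
Over 15 days: 5.4802 × 15 = 82.203 mm

82.2 mm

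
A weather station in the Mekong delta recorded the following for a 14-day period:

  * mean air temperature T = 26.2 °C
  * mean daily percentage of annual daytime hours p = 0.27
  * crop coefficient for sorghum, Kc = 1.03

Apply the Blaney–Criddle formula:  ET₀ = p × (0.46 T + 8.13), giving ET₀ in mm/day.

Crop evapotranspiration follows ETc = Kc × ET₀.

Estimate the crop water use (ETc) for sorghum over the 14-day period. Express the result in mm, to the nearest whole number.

79 mm

ET₀ = 0.27 × (0.46 × 26.2 + 8.13) = 0.27 × 20.182 = 5.4491 mm/d
ETc = Kc × ET₀ = 1.03 × 5.4491 = 5.6126 mm/d
Over 14 days: 5.6126 × 14 = 78.576 mm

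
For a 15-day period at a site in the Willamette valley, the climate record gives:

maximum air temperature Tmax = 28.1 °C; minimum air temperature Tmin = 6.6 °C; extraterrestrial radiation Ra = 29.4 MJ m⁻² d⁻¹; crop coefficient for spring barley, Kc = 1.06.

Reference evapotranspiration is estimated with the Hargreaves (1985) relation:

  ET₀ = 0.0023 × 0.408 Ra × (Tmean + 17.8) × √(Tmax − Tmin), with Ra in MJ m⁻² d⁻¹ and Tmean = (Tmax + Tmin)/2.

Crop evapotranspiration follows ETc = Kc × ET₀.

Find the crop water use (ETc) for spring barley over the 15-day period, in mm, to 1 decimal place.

71.5 mm

Tmean = (28.1 + 6.6)/2 = 17.35 °C
0.408 Ra = 0.408 × 29.4 = 11.9952 mm/d equivalent
ET₀ = 0.0023 × 11.9952 × (17.35 + 17.8) × √21.5 = 0.0023 × 11.9952 × 35.15 × 4.6368 = 4.4965 mm/d
ETc = Kc × ET₀ = 1.06 × 4.4965 = 4.7663 mm/d
Over 15 days: 4.7663 × 15 = 71.495 mm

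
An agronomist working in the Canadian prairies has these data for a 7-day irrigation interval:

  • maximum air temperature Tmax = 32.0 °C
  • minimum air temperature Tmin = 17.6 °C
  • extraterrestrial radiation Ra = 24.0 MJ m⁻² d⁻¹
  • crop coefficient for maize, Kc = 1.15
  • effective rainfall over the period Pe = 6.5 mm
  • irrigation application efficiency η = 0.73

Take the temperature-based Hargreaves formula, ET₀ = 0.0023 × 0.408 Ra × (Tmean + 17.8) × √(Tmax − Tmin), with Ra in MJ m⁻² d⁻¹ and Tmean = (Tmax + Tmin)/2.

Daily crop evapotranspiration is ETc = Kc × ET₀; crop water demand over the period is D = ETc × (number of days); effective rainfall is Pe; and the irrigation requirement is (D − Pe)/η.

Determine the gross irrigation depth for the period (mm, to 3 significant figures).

31.2 mm

Tmean = (32.0 + 17.6)/2 = 24.80 °C
0.408 Ra = 0.408 × 24.0 = 9.7920 mm/d equivalent
ET₀ = 0.0023 × 9.7920 × (24.80 + 17.8) × √14.4 = 0.0023 × 9.7920 × 42.60 × 3.7947 = 3.6407 mm/d
ETc = Kc × ET₀ = 1.15 × 3.6407 = 4.1868 mm/d
Crop demand D = ETc × 7 d = 4.1868 × 7 = 29.308 mm
D − Pe = 29.308 − 6.5 = 22.808 mm
Gross irrigation = 22.808 / 0.73 = 31.244 mm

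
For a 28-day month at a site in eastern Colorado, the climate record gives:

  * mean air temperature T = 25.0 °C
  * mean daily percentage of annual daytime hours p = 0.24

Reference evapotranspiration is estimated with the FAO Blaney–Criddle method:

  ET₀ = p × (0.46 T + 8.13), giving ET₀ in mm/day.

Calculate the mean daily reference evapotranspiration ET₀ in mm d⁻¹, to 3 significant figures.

ET₀ = 0.24 × (0.46 × 25.0 + 8.13) = 0.24 × 19.630 = 4.7112 mm/d

4.71 mm d⁻¹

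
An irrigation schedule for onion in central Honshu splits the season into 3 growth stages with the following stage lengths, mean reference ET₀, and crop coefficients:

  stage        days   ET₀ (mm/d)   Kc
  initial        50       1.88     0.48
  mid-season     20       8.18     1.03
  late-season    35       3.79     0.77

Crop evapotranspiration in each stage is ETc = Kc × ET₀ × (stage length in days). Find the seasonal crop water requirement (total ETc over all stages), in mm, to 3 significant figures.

initial: 0.48 × 1.88 × 50 = 45.12 mm
mid-season: 1.03 × 8.18 × 20 = 168.51 mm
late-season: 0.77 × 3.79 × 35 = 102.14 mm
Seasonal total = 315.77 mm

316 mm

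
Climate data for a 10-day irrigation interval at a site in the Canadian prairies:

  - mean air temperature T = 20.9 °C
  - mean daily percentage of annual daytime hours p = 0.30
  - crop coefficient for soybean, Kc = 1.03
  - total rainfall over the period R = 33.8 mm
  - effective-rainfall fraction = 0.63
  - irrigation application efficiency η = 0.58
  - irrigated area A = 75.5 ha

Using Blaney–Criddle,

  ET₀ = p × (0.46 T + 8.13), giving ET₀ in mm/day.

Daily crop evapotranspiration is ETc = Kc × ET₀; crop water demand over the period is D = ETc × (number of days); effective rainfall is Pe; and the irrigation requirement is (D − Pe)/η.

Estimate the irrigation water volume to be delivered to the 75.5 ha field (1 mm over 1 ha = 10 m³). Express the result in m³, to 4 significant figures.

43650 m³

ET₀ = 0.30 × (0.46 × 20.9 + 8.13) = 0.30 × 17.744 = 5.3232 mm/d
ETc = Kc × ET₀ = 1.03 × 5.3232 = 5.4829 mm/d
Crop demand D = ETc × 10 d = 5.4829 × 10 = 54.829 mm
Pe = 0.63 × 33.8 = 21.294 mm
D − Pe = 54.829 − 21.294 = 33.535 mm
Gross irrigation = 33.535 / 0.58 = 57.819 mm
Volume = 57.819 mm × 75.5 ha × 10 = 43653.3 m³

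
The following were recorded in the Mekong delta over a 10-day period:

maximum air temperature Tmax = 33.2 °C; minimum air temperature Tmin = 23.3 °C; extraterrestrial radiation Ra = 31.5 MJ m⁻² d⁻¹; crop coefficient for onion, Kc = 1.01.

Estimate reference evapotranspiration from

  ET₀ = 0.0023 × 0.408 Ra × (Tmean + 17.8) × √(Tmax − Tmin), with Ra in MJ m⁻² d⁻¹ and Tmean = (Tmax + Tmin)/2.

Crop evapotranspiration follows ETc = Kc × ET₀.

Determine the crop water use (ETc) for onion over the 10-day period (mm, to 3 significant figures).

43.3 mm

Tmean = (33.2 + 23.3)/2 = 28.25 °C
0.408 Ra = 0.408 × 31.5 = 12.8520 mm/d equivalent
ET₀ = 0.0023 × 12.8520 × (28.25 + 17.8) × √9.9 = 0.0023 × 12.8520 × 46.05 × 3.1464 = 4.2829 mm/d
ETc = Kc × ET₀ = 1.01 × 4.2829 = 4.3257 mm/d
Over 10 days: 4.3257 × 10 = 43.257 mm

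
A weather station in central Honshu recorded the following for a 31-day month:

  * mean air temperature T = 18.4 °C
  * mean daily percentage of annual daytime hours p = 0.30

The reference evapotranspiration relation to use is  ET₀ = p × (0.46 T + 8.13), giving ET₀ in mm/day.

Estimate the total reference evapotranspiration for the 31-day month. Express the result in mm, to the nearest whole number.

154 mm

ET₀ = 0.30 × (0.46 × 18.4 + 8.13) = 0.30 × 16.594 = 4.9782 mm/d
Monthly total = 4.9782 × 31 = 154.324 mm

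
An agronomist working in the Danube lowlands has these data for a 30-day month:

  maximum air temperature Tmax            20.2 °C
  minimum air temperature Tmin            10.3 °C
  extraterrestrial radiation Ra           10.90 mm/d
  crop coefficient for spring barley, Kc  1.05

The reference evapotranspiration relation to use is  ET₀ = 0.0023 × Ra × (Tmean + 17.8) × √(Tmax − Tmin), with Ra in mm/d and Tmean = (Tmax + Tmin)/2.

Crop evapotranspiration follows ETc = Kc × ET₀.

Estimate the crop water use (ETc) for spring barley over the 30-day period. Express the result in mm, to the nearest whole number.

82 mm

Tmean = (20.2 + 10.3)/2 = 15.25 °C
ET₀ = 0.0023 × 10.90 × (15.25 + 17.8) × √9.9 = 0.0023 × 10.90 × 33.05 × 3.1464 = 2.6070 mm/d
ETc = Kc × ET₀ = 1.05 × 2.6070 = 2.7374 mm/d
Over 30 days: 2.7374 × 30 = 82.122 mm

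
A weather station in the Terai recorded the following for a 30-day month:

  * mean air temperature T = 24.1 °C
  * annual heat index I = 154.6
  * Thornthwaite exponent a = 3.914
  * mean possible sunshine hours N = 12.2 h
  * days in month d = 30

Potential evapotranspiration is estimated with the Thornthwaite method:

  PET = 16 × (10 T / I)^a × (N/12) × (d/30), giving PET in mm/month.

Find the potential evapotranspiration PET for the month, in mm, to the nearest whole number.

10T/I = 10 × 24.1 / 154.6 = 1.5589
(10T/I)^a = 1.5589^3.914 = 5.6845
Uncorrected PET = 16 × 5.6845 = 90.952 mm
Correction = (N/12)(d/30) = (12.2/12)(30/30) = 1.0167
PET = 90.952 × 1.0167 = 92.471 mm/month

92 mm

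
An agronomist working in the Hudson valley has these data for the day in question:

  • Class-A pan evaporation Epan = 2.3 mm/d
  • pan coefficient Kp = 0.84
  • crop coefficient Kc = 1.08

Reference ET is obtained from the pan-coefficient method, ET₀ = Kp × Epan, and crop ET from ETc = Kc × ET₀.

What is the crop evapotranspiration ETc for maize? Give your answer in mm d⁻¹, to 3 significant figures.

ET₀ = 0.84 × 2.3 = 1.9320 mm/d
ETc = Kc × ET₀ = 1.08 × 1.9320 = 2.0866 mm/d

2.09 mm d⁻¹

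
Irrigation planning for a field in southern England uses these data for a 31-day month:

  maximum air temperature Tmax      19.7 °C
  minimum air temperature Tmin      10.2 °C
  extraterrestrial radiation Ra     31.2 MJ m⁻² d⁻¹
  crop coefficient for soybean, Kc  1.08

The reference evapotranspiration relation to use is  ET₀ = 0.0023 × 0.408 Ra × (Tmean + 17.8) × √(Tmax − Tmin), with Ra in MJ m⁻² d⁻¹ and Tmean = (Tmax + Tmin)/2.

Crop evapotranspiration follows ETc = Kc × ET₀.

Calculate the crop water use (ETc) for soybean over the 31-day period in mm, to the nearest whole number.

99 mm

Tmean = (19.7 + 10.2)/2 = 14.95 °C
0.408 Ra = 0.408 × 31.2 = 12.7296 mm/d equivalent
ET₀ = 0.0023 × 12.7296 × (14.95 + 17.8) × √9.5 = 0.0023 × 12.7296 × 32.75 × 3.0822 = 2.9554 mm/d
ETc = Kc × ET₀ = 1.08 × 2.9554 = 3.1918 mm/d
Over 31 days: 3.1918 × 31 = 98.946 mm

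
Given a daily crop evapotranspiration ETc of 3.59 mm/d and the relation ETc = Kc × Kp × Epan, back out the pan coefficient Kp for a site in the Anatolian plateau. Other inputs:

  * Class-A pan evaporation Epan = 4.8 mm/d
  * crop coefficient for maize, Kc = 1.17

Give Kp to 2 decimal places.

0.64

ETc = Kc × Kp × Epan  ⇒  Kp = ETc / (Kc × Epan)
Kp = 3.59 / (1.17 × 4.8) = 3.59 / 5.616 = 0.6392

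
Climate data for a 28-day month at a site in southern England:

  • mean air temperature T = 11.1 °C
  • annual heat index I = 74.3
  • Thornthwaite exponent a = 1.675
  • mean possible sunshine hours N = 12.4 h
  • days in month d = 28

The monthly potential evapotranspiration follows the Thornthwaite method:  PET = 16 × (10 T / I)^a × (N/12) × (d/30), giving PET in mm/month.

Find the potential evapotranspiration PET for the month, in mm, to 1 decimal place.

10T/I = 10 × 11.1 / 74.3 = 1.4939
(10T/I)^a = 1.4939^1.675 = 1.9588
Uncorrected PET = 16 × 1.9588 = 31.341 mm
Correction = (N/12)(d/30) = (12.4/12)(28/30) = 0.9644
PET = 31.341 × 0.9644 = 30.225 mm/month

30.2 mm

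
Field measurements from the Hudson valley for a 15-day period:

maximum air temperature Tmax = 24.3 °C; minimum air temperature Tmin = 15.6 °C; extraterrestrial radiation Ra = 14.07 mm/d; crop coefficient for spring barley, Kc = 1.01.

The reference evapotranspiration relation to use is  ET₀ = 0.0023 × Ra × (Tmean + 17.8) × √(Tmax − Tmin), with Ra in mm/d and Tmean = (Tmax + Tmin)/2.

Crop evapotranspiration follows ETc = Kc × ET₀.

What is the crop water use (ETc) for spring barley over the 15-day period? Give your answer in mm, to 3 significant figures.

Tmean = (24.3 + 15.6)/2 = 19.95 °C
ET₀ = 0.0023 × 14.07 × (19.95 + 17.8) × √8.7 = 0.0023 × 14.07 × 37.75 × 2.9496 = 3.6033 mm/d
ETc = Kc × ET₀ = 1.01 × 3.6033 = 3.6393 mm/d
Over 15 days: 3.6393 × 15 = 54.590 mm

54.6 mm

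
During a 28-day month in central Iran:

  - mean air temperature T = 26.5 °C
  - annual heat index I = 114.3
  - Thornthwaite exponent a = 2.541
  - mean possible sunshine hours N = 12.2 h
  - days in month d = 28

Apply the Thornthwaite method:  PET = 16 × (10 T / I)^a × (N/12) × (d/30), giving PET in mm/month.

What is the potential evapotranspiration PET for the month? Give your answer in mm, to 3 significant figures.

10T/I = 10 × 26.5 / 114.3 = 2.3185
(10T/I)^a = 2.3185^2.541 = 8.4721
Uncorrected PET = 16 × 8.4721 = 135.554 mm
Correction = (N/12)(d/30) = (12.2/12)(28/30) = 0.9489
PET = 135.554 × 0.9489 = 128.627 mm/month

129 mm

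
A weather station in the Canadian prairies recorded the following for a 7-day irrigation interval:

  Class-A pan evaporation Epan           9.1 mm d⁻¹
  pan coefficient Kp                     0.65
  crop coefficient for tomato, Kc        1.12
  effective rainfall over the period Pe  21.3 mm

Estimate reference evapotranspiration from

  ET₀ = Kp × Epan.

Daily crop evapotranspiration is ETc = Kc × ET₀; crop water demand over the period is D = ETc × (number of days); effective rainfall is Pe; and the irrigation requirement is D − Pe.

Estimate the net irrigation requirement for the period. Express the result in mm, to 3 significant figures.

ET₀ = 0.65 × 9.1 = 5.9150 mm/d
ETc = Kc × ET₀ = 1.12 × 5.9150 = 6.6248 mm/d
Crop demand D = ETc × 7 d = 6.6248 × 7 = 46.374 mm
D − Pe = 46.374 − 21.3 = 25.074 mm

25.1 mm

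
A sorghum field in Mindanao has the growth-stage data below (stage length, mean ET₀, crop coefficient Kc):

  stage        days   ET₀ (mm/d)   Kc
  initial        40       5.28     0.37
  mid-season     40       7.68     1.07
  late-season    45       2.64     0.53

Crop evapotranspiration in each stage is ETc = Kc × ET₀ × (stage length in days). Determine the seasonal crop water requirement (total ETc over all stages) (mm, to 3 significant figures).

initial: 0.37 × 5.28 × 40 = 78.14 mm
mid-season: 1.07 × 7.68 × 40 = 328.70 mm
late-season: 0.53 × 2.64 × 45 = 62.96 mm
Seasonal total = 469.80 mm

470 mm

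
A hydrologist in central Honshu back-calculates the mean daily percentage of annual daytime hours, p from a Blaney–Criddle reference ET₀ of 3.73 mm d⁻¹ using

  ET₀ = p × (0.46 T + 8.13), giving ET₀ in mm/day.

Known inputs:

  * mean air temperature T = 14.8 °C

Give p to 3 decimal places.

0.250

p = ET₀ / (0.46 T + 8.13) = 3.73 / (0.46 × 14.8 + 8.13) = 3.73 / 14.938 = 0.2497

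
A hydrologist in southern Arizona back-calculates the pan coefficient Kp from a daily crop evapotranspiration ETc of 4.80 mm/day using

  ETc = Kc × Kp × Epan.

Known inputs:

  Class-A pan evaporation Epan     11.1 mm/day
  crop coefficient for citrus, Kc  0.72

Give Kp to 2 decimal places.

0.60

ETc = Kc × Kp × Epan  ⇒  Kp = ETc / (Kc × Epan)
Kp = 4.80 / (0.72 × 11.1) = 4.80 / 7.992 = 0.6006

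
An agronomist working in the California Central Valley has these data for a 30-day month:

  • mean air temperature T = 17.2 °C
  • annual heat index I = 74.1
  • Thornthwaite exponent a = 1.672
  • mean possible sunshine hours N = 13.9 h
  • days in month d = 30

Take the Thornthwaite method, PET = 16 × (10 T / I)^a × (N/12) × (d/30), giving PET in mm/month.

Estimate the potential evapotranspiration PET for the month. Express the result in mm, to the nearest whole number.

76 mm

10T/I = 10 × 17.2 / 74.1 = 2.3212
(10T/I)^a = 2.3212^1.672 = 4.0876
Uncorrected PET = 16 × 4.0876 = 65.402 mm
Correction = (N/12)(d/30) = (13.9/12)(30/30) = 1.1583
PET = 65.402 × 1.1583 = 75.755 mm/month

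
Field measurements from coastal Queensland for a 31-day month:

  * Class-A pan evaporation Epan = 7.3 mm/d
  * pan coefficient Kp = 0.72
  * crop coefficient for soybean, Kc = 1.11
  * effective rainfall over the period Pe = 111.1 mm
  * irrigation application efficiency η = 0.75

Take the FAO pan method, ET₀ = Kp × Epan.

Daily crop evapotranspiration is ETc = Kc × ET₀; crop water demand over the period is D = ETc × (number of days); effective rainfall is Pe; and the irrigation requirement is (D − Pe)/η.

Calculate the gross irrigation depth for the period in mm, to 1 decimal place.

93.0 mm

ET₀ = 0.72 × 7.3 = 5.2560 mm/d
ETc = Kc × ET₀ = 1.11 × 5.2560 = 5.8342 mm/d
Crop demand D = ETc × 31 d = 5.8342 × 31 = 180.860 mm
D − Pe = 180.860 − 111.1 = 69.760 mm
Gross irrigation = 69.760 / 0.75 = 93.013 mm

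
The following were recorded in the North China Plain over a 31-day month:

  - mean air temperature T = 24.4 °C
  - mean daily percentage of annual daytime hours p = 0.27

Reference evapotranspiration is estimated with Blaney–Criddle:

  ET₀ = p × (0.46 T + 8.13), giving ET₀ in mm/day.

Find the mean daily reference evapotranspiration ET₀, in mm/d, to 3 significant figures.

5.23 mm/d

ET₀ = 0.27 × (0.46 × 24.4 + 8.13) = 0.27 × 19.354 = 5.2256 mm/d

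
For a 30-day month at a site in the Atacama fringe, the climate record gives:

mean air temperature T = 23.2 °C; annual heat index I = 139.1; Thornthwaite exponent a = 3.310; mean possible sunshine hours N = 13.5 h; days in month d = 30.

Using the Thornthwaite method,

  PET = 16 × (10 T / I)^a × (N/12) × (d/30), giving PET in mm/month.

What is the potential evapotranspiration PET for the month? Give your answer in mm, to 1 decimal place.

10T/I = 10 × 23.2 / 139.1 = 1.6679
(10T/I)^a = 1.6679^3.310 = 5.4373
Uncorrected PET = 16 × 5.4373 = 86.997 mm
Correction = (N/12)(d/30) = (13.5/12)(30/30) = 1.1250
PET = 86.997 × 1.1250 = 97.872 mm/month

97.9 mm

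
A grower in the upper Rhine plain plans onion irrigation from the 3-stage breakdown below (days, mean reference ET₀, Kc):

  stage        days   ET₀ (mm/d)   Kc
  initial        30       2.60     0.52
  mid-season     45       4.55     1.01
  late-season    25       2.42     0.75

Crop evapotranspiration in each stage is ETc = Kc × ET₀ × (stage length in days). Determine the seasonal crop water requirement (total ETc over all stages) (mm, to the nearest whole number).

293 mm

initial: 0.52 × 2.60 × 30 = 40.56 mm
mid-season: 1.01 × 4.55 × 45 = 206.80 mm
late-season: 0.75 × 2.42 × 25 = 45.38 mm
Seasonal total = 292.74 mm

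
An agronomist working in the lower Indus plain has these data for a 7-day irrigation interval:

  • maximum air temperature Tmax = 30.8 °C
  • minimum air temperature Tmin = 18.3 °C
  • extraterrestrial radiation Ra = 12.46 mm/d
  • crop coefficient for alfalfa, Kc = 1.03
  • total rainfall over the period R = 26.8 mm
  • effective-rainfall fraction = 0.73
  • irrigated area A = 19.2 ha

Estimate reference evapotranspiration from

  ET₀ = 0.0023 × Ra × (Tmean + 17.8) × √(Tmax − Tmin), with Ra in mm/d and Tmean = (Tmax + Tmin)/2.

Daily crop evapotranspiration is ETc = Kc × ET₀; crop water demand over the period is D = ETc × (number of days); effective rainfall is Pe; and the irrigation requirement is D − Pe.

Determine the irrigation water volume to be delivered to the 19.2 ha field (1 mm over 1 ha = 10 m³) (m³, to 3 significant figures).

Tmean = (30.8 + 18.3)/2 = 24.55 °C
ET₀ = 0.0023 × 12.46 × (24.55 + 17.8) × √12.5 = 0.0023 × 12.46 × 42.35 × 3.5355 = 4.2909 mm/d
ETc = Kc × ET₀ = 1.03 × 4.2909 = 4.4196 mm/d
Crop demand D = ETc × 7 d = 4.4196 × 7 = 30.937 mm
Pe = 0.73 × 26.8 = 19.564 mm
D − Pe = 30.937 − 19.564 = 11.373 mm
Volume = 11.373 mm × 19.2 ha × 10 = 2183.6 m³

2180 m³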